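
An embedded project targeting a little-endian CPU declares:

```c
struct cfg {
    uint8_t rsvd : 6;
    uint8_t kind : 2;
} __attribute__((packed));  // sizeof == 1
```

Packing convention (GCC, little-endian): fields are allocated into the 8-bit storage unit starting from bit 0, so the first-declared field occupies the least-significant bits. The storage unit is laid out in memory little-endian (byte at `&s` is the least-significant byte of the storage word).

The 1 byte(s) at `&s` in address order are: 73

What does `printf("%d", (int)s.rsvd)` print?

[0]=0x73 (little-endian) → word 0x73
rsvd [0+:6] = (word>>0) & 0x3f = 51  ←
kind [6+:2] = (word>>6) & 0x3 = 1

51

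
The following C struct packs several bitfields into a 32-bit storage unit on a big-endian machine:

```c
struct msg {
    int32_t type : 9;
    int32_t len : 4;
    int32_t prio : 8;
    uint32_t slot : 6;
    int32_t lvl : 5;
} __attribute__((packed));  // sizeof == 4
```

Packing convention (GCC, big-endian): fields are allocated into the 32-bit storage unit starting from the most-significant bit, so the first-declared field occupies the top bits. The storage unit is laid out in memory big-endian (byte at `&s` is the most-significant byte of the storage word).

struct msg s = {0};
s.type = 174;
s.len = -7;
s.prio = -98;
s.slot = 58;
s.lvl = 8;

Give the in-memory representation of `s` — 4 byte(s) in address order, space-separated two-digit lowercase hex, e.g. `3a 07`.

type:9 = 174 → 0xae << 23 → word 0x57000000
len:4 = -7 → 0x9 << 19 → word 0x57480000
prio:8 = -98 → 0x9e << 11 → word 0x574cf000
slot:6 = 58 → 0x3a << 5 → word 0x574cf740
lvl:5 = 8 → 0x8 << 0 → word 0x574cf748
word = 0x574cf748 → big-endian bytes:
  [0]=0x57  [1]=0x4c  [2]=0xf7  [3]=0x48

57 4c f7 48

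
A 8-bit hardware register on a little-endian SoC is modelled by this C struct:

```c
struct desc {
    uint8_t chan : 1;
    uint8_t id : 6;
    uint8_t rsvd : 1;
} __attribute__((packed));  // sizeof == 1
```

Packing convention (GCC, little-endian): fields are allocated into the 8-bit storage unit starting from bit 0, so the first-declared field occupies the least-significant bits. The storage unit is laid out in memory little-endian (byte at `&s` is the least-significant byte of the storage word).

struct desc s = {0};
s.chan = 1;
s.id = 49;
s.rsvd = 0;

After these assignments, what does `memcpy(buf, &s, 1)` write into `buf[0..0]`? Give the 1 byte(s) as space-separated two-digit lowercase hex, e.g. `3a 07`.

chan:1 = 1 → 0x1 << 0 → word 0x01
id:6 = 49 → 0x31 << 1 → word 0x63
rsvd:1 = 0 → 0x0 << 7 → word 0x63
word = 0x63 → little-endian bytes:
  [0]=0x63

63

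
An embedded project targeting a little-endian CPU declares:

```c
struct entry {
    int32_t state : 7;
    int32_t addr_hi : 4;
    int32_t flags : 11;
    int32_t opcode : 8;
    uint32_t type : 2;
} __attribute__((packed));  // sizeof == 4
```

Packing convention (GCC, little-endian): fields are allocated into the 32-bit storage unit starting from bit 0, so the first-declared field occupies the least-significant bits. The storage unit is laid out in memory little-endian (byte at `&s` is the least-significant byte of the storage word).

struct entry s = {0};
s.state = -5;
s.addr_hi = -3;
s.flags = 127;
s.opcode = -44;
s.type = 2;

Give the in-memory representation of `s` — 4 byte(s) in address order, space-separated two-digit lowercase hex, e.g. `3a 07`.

state (7b) val=-5 bits=0x7b at bit 0: 0x0000007b
addr_hi (4b) val=-3 bits=0xd at bit 7: 0x000006fb
flags (11b) val=127 bits=0x7f at bit 11: 0x0003fefb
opcode (8b) val=-44 bits=0xd4 at bit 22: 0x3503fefb
type (2b) val=2 bits=0x2 at bit 30: 0xb503fefb
word = 0xb503fefb → little-endian bytes:
  [0]=0xfb  [1]=0xfe  [2]=0x03  [3]=0xb5

fb fe 03 b5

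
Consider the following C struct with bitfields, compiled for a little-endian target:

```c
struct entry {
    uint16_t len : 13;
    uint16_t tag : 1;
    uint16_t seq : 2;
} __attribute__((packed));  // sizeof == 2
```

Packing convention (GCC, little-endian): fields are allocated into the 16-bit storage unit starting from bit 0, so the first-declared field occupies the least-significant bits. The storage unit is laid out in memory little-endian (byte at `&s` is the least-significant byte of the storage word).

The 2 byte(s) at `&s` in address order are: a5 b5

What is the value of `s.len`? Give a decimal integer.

5541

[0]=0xa5 [1]=0xb5 (little-endian) → word 0xb5a5
len:13 @ bit 0 → (0xb5a5>>0)&0x1fff = 0x15a5  ←
tag:1 @ bit 13 → (0xb5a5>>13)&0x1 = 0x1
seq:2 @ bit 14 → (0xb5a5>>14)&0x3 = 0x2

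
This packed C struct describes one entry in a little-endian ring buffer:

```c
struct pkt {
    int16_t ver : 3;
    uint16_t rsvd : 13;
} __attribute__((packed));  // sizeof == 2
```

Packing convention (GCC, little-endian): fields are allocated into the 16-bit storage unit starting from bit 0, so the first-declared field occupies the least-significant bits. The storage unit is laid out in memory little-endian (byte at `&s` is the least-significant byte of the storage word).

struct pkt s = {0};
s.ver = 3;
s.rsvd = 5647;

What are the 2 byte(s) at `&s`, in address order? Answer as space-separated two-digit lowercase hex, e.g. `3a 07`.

7b b0

ver (3b) val=3 bits=0x3 at bit 0: 0x0003
rsvd (13b) val=5647 bits=0x160f at bit 3: 0xb07b
word = 0xb07b → little-endian bytes:
  [0]=0x7b  [1]=0xb0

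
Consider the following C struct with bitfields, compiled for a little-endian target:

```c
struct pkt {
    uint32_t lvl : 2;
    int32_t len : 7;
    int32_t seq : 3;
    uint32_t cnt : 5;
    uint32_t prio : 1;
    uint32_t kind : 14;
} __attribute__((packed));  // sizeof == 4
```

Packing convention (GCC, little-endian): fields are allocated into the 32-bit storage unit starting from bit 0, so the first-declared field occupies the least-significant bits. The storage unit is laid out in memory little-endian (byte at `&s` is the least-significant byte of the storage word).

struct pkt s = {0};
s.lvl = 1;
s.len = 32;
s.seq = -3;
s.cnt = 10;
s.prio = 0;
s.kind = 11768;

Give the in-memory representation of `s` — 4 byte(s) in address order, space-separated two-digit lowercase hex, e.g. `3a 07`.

[0+:2] lvl=1 & 0x3 = 0x1; word=0x00000001
[2+:7] len=32 & 0x7f = 0x20; word=0x00000081
[9+:3] seq=-3 & 0x7 = 0x5; word=0x00000a81
[12+:5] cnt=10 & 0x1f = 0xa; word=0x0000aa81
[17+:1] prio=0 & 0x1 = 0x0; word=0x0000aa81
[18+:14] kind=11768 & 0x3fff = 0x2df8; word=0xb7e0aa81
word = 0xb7e0aa81 → little-endian bytes:
  [0]=0x81  [1]=0xaa  [2]=0xe0  [3]=0xb7

81 aa e0 b7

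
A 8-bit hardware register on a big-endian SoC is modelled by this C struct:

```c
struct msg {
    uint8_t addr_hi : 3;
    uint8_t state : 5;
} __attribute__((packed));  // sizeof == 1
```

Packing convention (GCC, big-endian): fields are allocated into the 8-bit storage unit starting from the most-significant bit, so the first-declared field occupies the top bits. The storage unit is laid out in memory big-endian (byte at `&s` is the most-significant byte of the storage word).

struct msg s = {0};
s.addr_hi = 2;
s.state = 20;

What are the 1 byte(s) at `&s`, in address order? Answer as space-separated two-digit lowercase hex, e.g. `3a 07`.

54

[5+:3] addr_hi=2 & 0x7 = 0x2; word=0x40
[0+:5] state=20 & 0x1f = 0x14; word=0x54
word = 0x54 → big-endian bytes:
  [0]=0x54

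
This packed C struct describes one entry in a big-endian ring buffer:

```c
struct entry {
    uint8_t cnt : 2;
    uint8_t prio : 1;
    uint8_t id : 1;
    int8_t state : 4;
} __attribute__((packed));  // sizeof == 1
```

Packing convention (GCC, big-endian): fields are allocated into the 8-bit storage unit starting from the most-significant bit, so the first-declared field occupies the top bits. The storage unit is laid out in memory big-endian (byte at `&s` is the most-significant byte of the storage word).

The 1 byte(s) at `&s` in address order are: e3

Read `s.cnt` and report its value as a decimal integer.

[0]=0xe3 (big-endian) → word 0xe3
cnt:2 @ bit 6 → (0xe3>>6)&0x3 = 0x3  ←
prio:1 @ bit 5 → (0xe3>>5)&0x1 = 0x1
id:1 @ bit 4 → (0xe3>>4)&0x1 = 0x0
state:4 @ bit 0 → (0xe3>>0)&0xf = 0x3

3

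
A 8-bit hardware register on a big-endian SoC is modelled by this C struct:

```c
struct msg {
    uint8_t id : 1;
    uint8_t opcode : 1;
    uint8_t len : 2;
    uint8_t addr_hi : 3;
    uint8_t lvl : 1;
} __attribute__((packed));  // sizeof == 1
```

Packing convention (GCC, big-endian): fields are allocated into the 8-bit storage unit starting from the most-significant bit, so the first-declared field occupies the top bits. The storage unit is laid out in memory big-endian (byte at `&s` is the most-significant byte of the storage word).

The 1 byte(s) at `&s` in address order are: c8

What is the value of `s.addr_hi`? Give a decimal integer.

4

[0]=0xc8 (big-endian) → word 0xc8
id:1 @ bit 7 → (0xc8>>7)&0x1 = 0x1
opcode:1 @ bit 6 → (0xc8>>6)&0x1 = 0x1
len:2 @ bit 4 → (0xc8>>4)&0x3 = 0x0
addr_hi:3 @ bit 1 → (0xc8>>1)&0x7 = 0x4  ←
lvl:1 @ bit 0 → (0xc8>>0)&0x1 = 0x0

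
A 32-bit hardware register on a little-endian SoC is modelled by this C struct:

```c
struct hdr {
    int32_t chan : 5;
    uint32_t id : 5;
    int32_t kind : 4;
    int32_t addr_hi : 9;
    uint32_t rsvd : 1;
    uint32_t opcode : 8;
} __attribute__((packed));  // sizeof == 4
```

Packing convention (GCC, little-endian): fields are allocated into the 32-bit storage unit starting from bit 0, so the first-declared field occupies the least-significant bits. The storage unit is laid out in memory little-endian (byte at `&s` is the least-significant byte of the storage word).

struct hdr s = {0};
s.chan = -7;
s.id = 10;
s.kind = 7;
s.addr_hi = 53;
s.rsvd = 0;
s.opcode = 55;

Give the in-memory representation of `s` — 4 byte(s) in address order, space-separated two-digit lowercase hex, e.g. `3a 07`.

chan (5b) val=-7 bits=0x19 at bit 0: 0x00000019
id (5b) val=10 bits=0xa at bit 5: 0x00000159
kind (4b) val=7 bits=0x7 at bit 10: 0x00001d59
addr_hi (9b) val=53 bits=0x35 at bit 14: 0x000d5d59
rsvd (1b) val=0 bits=0x0 at bit 23: 0x000d5d59
opcode (8b) val=55 bits=0x37 at bit 24: 0x370d5d59
word = 0x370d5d59 → little-endian bytes:
  [0]=0x59  [1]=0x5d  [2]=0x0d  [3]=0x37

59 5d 0d 37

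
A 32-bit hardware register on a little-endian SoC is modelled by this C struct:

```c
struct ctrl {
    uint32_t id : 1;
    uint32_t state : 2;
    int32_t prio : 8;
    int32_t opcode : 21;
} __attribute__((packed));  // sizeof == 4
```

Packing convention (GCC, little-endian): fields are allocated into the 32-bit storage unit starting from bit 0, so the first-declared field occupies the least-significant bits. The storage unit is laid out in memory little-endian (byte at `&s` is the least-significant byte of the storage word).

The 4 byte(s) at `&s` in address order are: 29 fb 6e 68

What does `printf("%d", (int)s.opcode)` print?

855519

[0]=0x29 [1]=0xfb [2]=0x6e [3]=0x68 (little-endian) → word 0x686efb29
id:1 @ bit 0 → (0x686efb29>>0)&0x1 = 0x1
state:2 @ bit 1 → (0x686efb29>>1)&0x3 = 0x0
prio:8 @ bit 3 → (0x686efb29>>3)&0xff = 0x65
opcode:21 @ bit 11 → (0x686efb29>>11)&0x1fffff = 0xd0ddf  ←
opcode signed 21b, MSB=0: value = 855519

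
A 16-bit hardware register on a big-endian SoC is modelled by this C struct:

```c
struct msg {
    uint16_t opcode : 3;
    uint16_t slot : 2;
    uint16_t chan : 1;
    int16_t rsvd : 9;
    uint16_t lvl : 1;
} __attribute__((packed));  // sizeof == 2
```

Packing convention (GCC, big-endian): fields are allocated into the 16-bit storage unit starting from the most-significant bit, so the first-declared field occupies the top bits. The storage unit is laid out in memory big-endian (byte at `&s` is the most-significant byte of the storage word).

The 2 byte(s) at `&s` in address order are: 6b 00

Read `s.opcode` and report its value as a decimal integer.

[0]=0x6b [1]=0x00 (big-endian) → word 0x6b00
opcode [13+:3] = (word>>13) & 0x7 = 3  ←
slot [11+:2] = (word>>11) & 0x3 = 1
chan [10+:1] = (word>>10) & 0x1 = 0
rsvd [1+:9] = (word>>1) & 0x1ff = 384
lvl [0+:1] = (word>>0) & 0x1 = 0

3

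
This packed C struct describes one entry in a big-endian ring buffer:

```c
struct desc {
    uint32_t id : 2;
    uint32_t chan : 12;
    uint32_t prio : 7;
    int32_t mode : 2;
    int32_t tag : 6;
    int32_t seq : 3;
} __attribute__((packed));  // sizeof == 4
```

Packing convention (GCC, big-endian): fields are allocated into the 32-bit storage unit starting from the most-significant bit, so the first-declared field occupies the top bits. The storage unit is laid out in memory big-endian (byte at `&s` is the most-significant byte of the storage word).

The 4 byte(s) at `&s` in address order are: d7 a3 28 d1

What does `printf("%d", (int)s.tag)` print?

26

[0]=0xd7 [1]=0xa3 [2]=0x28 [3]=0xd1 (big-endian) → word 0xd7a328d1
id:2 @ bit 30 → (0xd7a328d1>>30)&0x3 = 0x3
chan:12 @ bit 18 → (0xd7a328d1>>18)&0xfff = 0x5e8
prio:7 @ bit 11 → (0xd7a328d1>>11)&0x7f = 0x65
mode:2 @ bit 9 → (0xd7a328d1>>9)&0x3 = 0x0
tag:6 @ bit 3 → (0xd7a328d1>>3)&0x3f = 0x1a  ←
seq:3 @ bit 0 → (0xd7a328d1>>0)&0x7 = 0x1
tag signed 6b, MSB=0: value = 26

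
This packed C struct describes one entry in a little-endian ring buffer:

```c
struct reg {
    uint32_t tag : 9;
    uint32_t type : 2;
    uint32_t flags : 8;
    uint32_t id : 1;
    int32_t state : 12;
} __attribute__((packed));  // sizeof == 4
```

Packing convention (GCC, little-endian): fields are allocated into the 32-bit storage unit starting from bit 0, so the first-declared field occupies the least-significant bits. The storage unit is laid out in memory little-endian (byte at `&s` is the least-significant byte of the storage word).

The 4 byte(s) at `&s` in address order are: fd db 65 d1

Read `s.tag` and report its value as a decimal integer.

509

[0]=0xfd [1]=0xdb [2]=0x65 [3]=0xd1 (little-endian) → word 0xd165dbfd
tag [0+:9] = (word>>0) & 0x1ff = 509  ←
type [9+:2] = (word>>9) & 0x3 = 1
flags [11+:8] = (word>>11) & 0xff = 187
id [19+:1] = (word>>19) & 0x1 = 0
state [20+:12] = (word>>20) & 0xfff = 3350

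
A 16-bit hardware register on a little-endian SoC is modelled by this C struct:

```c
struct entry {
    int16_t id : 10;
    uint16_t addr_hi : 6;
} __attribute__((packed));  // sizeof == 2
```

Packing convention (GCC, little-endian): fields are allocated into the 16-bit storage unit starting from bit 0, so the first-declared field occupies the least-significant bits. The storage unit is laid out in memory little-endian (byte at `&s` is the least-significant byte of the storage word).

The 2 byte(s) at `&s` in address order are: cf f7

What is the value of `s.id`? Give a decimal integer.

[0]=0xcf [1]=0xf7 (little-endian) → word 0xf7cf
id [0+:10] = (word>>0) & 0x3ff = 975  ←
addr_hi [10+:6] = (word>>10) & 0x3f = 61
id signed 10b, MSB=1: 975 - 1024 = -49

-49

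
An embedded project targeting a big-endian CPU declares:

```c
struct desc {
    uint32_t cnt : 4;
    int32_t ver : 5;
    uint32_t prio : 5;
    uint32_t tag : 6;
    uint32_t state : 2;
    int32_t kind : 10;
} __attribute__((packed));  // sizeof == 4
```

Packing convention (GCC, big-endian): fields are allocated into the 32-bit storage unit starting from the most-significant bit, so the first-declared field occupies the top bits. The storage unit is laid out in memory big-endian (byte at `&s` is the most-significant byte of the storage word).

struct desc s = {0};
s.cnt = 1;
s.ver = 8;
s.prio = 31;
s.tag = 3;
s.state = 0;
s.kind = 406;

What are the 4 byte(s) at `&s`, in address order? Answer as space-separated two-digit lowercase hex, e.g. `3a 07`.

14 7c 31 96

cnt (4b) val=1 bits=0x1 at bit 28: 0x10000000
ver (5b) val=8 bits=0x8 at bit 23: 0x14000000
prio (5b) val=31 bits=0x1f at bit 18: 0x147c0000
tag (6b) val=3 bits=0x3 at bit 12: 0x147c3000
state (2b) val=0 bits=0x0 at bit 10: 0x147c3000
kind (10b) val=406 bits=0x196 at bit 0: 0x147c3196
word = 0x147c3196 → big-endian bytes:
  [0]=0x14  [1]=0x7c  [2]=0x31  [3]=0x96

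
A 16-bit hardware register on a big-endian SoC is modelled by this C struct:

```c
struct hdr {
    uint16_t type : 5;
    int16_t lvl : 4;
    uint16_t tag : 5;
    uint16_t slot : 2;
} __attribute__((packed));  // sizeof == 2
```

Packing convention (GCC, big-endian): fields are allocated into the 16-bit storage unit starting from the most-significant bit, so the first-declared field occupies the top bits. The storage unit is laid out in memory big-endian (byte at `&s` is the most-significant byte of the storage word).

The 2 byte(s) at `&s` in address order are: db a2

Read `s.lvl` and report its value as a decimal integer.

[0]=0xdb [1]=0xa2 (big-endian) → word 0xdba2
type [11+:5] = (word>>11) & 0x1f = 27
lvl [7+:4] = (word>>7) & 0xf = 7  ←
tag [2+:5] = (word>>2) & 0x1f = 8
slot [0+:2] = (word>>0) & 0x3 = 2
lvl signed 4b, MSB=0: value = 7

7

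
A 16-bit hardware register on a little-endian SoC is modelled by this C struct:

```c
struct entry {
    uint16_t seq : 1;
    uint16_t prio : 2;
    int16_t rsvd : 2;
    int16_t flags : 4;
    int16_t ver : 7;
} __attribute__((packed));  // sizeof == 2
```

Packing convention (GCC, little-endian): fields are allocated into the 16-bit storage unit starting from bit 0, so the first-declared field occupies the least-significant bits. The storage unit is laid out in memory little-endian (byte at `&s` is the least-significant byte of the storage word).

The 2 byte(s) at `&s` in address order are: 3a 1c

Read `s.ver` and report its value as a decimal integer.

14

[0]=0x3a [1]=0x1c (little-endian) → word 0x1c3a
seq:1 @ bit 0 → (0x1c3a>>0)&0x1 = 0x0
prio:2 @ bit 1 → (0x1c3a>>1)&0x3 = 0x1
rsvd:2 @ bit 3 → (0x1c3a>>3)&0x3 = 0x3
flags:4 @ bit 5 → (0x1c3a>>5)&0xf = 0x1
ver:7 @ bit 9 → (0x1c3a>>9)&0x7f = 0xe  ←
ver signed 7b, MSB=0: value = 14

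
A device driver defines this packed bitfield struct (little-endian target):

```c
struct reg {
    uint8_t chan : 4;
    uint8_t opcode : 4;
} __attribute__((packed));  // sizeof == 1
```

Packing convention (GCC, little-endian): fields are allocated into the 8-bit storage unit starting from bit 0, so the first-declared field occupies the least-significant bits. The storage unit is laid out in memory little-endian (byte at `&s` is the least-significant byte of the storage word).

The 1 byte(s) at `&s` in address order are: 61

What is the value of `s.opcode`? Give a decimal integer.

[0]=0x61 (little-endian) → word 0x61
chan:4 @ bit 0 → (0x61>>0)&0xf = 0x1
opcode:4 @ bit 4 → (0x61>>4)&0xf = 0x6  ←

6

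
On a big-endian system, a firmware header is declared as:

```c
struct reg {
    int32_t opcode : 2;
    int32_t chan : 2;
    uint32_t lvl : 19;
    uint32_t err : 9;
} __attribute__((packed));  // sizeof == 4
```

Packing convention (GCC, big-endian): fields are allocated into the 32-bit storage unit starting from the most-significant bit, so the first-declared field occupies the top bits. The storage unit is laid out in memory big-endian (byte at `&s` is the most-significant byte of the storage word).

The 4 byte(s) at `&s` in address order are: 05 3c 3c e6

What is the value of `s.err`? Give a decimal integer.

230

[0]=0x05 [1]=0x3c [2]=0x3c [3]=0xe6 (big-endian) → word 0x053c3ce6
opcode [30+:2] = (word>>30) & 0x3 = 0
chan [28+:2] = (word>>28) & 0x3 = 0
lvl [9+:19] = (word>>9) & 0x7ffff = 171550
err [0+:9] = (word>>0) & 0x1ff = 230  ←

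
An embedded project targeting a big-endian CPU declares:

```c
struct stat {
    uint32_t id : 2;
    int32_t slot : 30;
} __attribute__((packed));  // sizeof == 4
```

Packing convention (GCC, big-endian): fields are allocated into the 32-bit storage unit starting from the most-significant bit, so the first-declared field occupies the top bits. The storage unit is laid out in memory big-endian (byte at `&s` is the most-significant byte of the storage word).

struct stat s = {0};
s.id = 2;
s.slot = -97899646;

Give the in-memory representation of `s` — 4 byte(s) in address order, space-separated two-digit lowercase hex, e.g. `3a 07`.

ba 2a 2b 82

id:2 = 2 → 0x2 << 30 → word 0x80000000
slot:30 = -97899646 → 0x3a2a2b82 << 0 → word 0xba2a2b82
word = 0xba2a2b82 → big-endian bytes:
  [0]=0xba  [1]=0x2a  [2]=0x2b  [3]=0x82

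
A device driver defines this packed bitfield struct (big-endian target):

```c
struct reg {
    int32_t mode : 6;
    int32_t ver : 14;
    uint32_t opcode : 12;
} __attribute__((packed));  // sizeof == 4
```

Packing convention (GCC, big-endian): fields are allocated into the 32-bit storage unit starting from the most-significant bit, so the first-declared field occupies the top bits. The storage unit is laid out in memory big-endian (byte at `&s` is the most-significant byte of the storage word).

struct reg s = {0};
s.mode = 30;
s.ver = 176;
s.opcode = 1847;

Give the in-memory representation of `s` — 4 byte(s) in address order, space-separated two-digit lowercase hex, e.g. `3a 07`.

78 0b 07 37

[26+:6] mode=30 & 0x3f = 0x1e; word=0x78000000
[12+:14] ver=176 & 0x3fff = 0xb0; word=0x780b0000
[0+:12] opcode=1847 & 0xfff = 0x737; word=0x780b0737
word = 0x780b0737 → big-endian bytes:
  [0]=0x78  [1]=0x0b  [2]=0x07  [3]=0x37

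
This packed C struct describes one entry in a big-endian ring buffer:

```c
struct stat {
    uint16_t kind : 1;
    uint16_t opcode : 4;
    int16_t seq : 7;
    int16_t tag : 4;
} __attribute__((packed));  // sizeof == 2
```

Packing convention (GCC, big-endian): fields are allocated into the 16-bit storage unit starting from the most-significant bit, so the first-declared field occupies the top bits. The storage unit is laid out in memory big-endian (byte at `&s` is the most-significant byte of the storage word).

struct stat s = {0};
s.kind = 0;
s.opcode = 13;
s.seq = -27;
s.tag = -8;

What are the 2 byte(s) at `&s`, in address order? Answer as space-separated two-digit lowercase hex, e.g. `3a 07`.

[15+:1] kind=0 & 0x1 = 0x0; word=0x0000
[11+:4] opcode=13 & 0xf = 0xd; word=0x6800
[4+:7] seq=-27 & 0x7f = 0x65; word=0x6e50
[0+:4] tag=-8 & 0xf = 0x8; word=0x6e58
word = 0x6e58 → big-endian bytes:
  [0]=0x6e  [1]=0x58

6e 58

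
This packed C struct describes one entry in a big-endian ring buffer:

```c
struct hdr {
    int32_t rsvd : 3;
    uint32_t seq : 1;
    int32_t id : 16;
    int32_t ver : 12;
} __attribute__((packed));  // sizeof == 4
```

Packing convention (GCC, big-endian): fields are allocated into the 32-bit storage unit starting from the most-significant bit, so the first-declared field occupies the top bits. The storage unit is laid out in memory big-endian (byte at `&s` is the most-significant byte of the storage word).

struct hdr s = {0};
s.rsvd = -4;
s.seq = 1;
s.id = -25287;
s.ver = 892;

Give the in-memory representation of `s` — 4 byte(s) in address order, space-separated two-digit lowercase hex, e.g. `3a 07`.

rsvd:3 = -4 → 0x4 << 29 → word 0x80000000
seq:1 = 1 → 0x1 << 28 → word 0x90000000
id:16 = -25287 → 0x9d39 << 12 → word 0x99d39000
ver:12 = 892 → 0x37c << 0 → word 0x99d3937c
word = 0x99d3937c → big-endian bytes:
  [0]=0x99  [1]=0xd3  [2]=0x93  [3]=0x7c

99 d3 93 7c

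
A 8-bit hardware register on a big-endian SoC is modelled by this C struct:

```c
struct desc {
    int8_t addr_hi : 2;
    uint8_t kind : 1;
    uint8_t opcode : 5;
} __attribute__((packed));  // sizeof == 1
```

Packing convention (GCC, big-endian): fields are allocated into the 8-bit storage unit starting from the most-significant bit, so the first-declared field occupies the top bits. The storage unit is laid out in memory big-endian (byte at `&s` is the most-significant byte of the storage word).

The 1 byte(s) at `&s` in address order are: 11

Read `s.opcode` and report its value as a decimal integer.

[0]=0x11 (big-endian) → word 0x11
addr_hi:2 @ bit 6 → (0x11>>6)&0x3 = 0x0
kind:1 @ bit 5 → (0x11>>5)&0x1 = 0x0
opcode:5 @ bit 0 → (0x11>>0)&0x1f = 0x11  ←

17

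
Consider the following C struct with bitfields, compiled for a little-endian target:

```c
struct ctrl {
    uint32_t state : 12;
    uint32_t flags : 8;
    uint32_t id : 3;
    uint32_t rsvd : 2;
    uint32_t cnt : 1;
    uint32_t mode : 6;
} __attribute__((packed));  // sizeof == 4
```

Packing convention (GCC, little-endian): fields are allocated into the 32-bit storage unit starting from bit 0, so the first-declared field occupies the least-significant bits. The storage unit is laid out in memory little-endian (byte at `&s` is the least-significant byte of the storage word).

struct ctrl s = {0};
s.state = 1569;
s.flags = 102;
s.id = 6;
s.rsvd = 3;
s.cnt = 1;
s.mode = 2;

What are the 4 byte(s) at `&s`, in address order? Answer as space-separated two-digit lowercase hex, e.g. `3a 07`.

21 66 e6 0b

state (12b) val=1569 bits=0x621 at bit 0: 0x00000621
flags (8b) val=102 bits=0x66 at bit 12: 0x00066621
id (3b) val=6 bits=0x6 at bit 20: 0x00666621
rsvd (2b) val=3 bits=0x3 at bit 23: 0x01e66621
cnt (1b) val=1 bits=0x1 at bit 25: 0x03e66621
mode (6b) val=2 bits=0x2 at bit 26: 0x0be66621
word = 0x0be66621 → little-endian bytes:
  [0]=0x21  [1]=0x66  [2]=0xe6  [3]=0x0b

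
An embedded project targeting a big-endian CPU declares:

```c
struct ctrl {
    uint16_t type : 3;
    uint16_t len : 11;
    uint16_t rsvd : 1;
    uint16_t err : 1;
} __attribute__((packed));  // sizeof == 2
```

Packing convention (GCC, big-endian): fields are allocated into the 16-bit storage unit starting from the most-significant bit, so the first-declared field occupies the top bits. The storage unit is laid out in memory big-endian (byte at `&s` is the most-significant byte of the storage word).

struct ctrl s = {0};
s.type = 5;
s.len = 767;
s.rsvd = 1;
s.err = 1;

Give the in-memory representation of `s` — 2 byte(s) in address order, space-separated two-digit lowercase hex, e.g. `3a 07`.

ab ff

[13+:3] type=5 & 0x7 = 0x5; word=0xa000
[2+:11] len=767 & 0x7ff = 0x2ff; word=0xabfc
[1+:1] rsvd=1 & 0x1 = 0x1; word=0xabfe
[0+:1] err=1 & 0x1 = 0x1; word=0xabff
word = 0xabff → big-endian bytes:
  [0]=0xab  [1]=0xff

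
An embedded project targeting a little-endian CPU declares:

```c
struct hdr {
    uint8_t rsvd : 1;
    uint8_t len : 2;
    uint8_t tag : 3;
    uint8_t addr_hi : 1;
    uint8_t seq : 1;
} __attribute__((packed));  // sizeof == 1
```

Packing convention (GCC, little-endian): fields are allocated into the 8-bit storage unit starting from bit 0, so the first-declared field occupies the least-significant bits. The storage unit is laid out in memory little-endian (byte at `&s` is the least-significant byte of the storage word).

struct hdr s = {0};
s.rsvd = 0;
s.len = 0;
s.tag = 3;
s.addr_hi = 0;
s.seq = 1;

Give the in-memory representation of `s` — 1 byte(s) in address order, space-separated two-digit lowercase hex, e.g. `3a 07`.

98

rsvd:1 = 0 → 0x0 << 0 → word 0x00
len:2 = 0 → 0x0 << 1 → word 0x00
tag:3 = 3 → 0x3 << 3 → word 0x18
addr_hi:1 = 0 → 0x0 << 6 → word 0x18
seq:1 = 1 → 0x1 << 7 → word 0x98
word = 0x98 → little-endian bytes:
  [0]=0x98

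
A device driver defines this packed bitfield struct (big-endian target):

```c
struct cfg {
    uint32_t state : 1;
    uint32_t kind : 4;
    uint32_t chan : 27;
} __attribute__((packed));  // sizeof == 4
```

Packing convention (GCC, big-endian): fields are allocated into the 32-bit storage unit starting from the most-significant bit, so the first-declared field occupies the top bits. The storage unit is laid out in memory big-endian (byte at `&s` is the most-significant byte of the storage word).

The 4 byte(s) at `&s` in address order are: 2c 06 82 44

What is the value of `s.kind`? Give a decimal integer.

[0]=0x2c [1]=0x06 [2]=0x82 [3]=0x44 (big-endian) → word 0x2c068244
state [31+:1] = (word>>31) & 0x1 = 0
kind [27+:4] = (word>>27) & 0xf = 5  ←
chan [0+:27] = (word>>0) & 0x7ffffff = 67535428

5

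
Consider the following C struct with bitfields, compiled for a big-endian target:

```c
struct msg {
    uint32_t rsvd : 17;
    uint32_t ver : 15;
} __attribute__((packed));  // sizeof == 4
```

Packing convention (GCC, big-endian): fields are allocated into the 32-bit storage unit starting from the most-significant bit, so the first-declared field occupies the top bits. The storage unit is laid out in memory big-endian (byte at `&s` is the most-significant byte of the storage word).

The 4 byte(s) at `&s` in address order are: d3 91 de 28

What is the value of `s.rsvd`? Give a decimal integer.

108323

[0]=0xd3 [1]=0x91 [2]=0xde [3]=0x28 (big-endian) → word 0xd391de28
rsvd:17 @ bit 15 → (0xd391de28>>15)&0x1ffff = 0x1a723  ←
ver:15 @ bit 0 → (0xd391de28>>0)&0x7fff = 0x5e28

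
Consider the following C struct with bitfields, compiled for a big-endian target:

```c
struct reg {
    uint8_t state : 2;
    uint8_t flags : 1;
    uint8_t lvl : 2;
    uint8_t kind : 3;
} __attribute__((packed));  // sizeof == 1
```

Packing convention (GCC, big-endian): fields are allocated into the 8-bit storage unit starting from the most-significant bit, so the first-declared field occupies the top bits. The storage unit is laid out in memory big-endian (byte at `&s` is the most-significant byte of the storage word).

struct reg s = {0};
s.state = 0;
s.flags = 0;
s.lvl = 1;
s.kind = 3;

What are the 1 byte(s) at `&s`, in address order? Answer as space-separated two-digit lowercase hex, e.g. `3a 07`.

0b

state (2b) val=0 bits=0x0 at bit 6: 0x00
flags (1b) val=0 bits=0x0 at bit 5: 0x00
lvl (2b) val=1 bits=0x1 at bit 3: 0x08
kind (3b) val=3 bits=0x3 at bit 0: 0x0b
word = 0x0b → big-endian bytes:
  [0]=0x0b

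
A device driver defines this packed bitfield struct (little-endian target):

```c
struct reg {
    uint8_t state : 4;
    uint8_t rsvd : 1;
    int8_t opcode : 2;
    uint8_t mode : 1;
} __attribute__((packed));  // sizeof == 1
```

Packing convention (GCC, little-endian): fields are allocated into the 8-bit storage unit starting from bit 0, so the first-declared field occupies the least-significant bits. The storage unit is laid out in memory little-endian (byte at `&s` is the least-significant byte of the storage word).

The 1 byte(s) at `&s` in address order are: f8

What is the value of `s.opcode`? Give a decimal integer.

[0]=0xf8 (little-endian) → word 0xf8
state [0+:4] = (word>>0) & 0xf = 8
rsvd [4+:1] = (word>>4) & 0x1 = 1
opcode [5+:2] = (word>>5) & 0x3 = 3  ←
mode [7+:1] = (word>>7) & 0x1 = 1
opcode signed 2b, MSB=1: 3 - 4 = -1

-1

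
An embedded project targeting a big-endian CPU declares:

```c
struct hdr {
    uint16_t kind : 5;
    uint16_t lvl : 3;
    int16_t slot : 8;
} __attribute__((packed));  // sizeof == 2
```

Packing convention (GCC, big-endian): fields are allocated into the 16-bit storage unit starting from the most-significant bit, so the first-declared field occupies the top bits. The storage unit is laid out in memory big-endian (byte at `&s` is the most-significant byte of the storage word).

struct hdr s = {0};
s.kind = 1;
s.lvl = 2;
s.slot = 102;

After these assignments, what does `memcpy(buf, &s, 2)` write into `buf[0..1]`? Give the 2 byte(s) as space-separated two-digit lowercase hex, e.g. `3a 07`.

0a 66

kind:5 = 1 → 0x1 << 11 → word 0x0800
lvl:3 = 2 → 0x2 << 8 → word 0x0a00
slot:8 = 102 → 0x66 << 0 → word 0x0a66
word = 0x0a66 → big-endian bytes:
  [0]=0x0a  [1]=0x66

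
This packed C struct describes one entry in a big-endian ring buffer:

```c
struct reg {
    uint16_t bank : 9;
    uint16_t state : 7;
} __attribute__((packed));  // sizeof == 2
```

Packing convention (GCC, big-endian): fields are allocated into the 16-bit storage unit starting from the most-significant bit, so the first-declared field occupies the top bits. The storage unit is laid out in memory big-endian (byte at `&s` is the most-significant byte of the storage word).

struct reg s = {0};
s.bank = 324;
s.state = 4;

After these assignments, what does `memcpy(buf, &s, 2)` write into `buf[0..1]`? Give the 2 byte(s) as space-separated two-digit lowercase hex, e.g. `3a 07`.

[7+:9] bank=324 & 0x1ff = 0x144; word=0xa200
[0+:7] state=4 & 0x7f = 0x4; word=0xa204
word = 0xa204 → big-endian bytes:
  [0]=0xa2  [1]=0x04

a2 04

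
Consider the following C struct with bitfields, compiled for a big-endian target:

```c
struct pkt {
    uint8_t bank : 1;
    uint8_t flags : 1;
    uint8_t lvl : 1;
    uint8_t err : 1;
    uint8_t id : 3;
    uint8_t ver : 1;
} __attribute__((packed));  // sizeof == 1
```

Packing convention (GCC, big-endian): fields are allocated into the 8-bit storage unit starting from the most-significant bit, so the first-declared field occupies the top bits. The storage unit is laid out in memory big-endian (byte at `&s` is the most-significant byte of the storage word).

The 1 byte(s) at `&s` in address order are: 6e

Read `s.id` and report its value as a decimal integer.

[0]=0x6e (big-endian) → word 0x6e
bank:1 @ bit 7 → (0x6e>>7)&0x1 = 0x0
flags:1 @ bit 6 → (0x6e>>6)&0x1 = 0x1
lvl:1 @ bit 5 → (0x6e>>5)&0x1 = 0x1
err:1 @ bit 4 → (0x6e>>4)&0x1 = 0x0
id:3 @ bit 1 → (0x6e>>1)&0x7 = 0x7  ←
ver:1 @ bit 0 → (0x6e>>0)&0x1 = 0x0

7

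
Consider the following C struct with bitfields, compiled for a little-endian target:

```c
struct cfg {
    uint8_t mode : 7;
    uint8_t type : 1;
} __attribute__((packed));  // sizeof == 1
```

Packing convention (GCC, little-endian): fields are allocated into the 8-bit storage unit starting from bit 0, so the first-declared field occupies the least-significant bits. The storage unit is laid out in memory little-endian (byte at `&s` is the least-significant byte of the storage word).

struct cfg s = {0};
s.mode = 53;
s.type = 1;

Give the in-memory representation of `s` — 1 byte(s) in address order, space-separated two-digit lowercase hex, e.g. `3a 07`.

mode (7b) val=53 bits=0x35 at bit 0: 0x35
type (1b) val=1 bits=0x1 at bit 7: 0xb5
word = 0xb5 → little-endian bytes:
  [0]=0xb5

b5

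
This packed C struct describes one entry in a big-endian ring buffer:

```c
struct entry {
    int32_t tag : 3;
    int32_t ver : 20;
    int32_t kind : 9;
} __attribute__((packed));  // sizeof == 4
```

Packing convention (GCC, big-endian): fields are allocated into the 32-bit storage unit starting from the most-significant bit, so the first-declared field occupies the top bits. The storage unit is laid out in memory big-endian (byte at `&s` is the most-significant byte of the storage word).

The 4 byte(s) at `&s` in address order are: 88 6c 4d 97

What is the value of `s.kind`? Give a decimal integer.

-105

[0]=0x88 [1]=0x6c [2]=0x4d [3]=0x97 (big-endian) → word 0x886c4d97
tag [29+:3] = (word>>29) & 0x7 = 4
ver [9+:20] = (word>>9) & 0xfffff = 276006
kind [0+:9] = (word>>0) & 0x1ff = 407  ←
kind signed 9b, MSB=1: 407 - 512 = -105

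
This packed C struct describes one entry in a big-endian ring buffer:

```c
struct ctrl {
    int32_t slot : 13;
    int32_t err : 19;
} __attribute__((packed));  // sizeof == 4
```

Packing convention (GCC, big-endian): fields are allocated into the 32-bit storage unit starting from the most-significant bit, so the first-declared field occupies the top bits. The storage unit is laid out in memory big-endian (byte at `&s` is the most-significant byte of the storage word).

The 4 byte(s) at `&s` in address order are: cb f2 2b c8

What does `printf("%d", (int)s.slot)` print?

-1666

[0]=0xcb [1]=0xf2 [2]=0x2b [3]=0xc8 (big-endian) → word 0xcbf22bc8
slot:13 @ bit 19 → (0xcbf22bc8>>19)&0x1fff = 0x197e  ←
err:19 @ bit 0 → (0xcbf22bc8>>0)&0x7ffff = 0x22bc8
slot signed 13b, MSB=1: 6526 - 8192 = -1666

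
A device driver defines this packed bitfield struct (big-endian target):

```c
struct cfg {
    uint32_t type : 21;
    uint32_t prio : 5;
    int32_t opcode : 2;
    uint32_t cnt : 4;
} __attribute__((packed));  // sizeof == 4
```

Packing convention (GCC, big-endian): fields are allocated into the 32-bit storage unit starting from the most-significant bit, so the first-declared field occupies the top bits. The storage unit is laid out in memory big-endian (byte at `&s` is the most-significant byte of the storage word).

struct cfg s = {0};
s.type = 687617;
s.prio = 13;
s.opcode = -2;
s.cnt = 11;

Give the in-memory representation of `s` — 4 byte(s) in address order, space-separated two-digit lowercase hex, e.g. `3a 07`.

type:21 = 687617 → 0xa7e01 << 11 → word 0x53f00800
prio:5 = 13 → 0xd << 6 → word 0x53f00b40
opcode:2 = -2 → 0x2 << 4 → word 0x53f00b60
cnt:4 = 11 → 0xb << 0 → word 0x53f00b6b
word = 0x53f00b6b → big-endian bytes:
  [0]=0x53  [1]=0xf0  [2]=0x0b  [3]=0x6b

53 f0 0b 6b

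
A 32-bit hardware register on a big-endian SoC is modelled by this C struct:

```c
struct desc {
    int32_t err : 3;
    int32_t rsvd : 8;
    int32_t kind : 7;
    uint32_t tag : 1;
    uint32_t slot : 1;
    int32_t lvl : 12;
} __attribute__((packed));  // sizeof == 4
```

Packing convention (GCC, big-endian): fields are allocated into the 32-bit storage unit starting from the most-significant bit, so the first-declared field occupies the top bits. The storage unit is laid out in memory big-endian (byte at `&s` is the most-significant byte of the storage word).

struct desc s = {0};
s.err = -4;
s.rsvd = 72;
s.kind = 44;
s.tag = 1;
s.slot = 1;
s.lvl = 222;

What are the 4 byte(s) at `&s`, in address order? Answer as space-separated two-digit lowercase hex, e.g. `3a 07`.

err:3 = -4 → 0x4 << 29 → word 0x80000000
rsvd:8 = 72 → 0x48 << 21 → word 0x89000000
kind:7 = 44 → 0x2c << 14 → word 0x890b0000
tag:1 = 1 → 0x1 << 13 → word 0x890b2000
slot:1 = 1 → 0x1 << 12 → word 0x890b3000
lvl:12 = 222 → 0xde << 0 → word 0x890b30de
word = 0x890b30de → big-endian bytes:
  [0]=0x89  [1]=0x0b  [2]=0x30  [3]=0xde

89 0b 30 de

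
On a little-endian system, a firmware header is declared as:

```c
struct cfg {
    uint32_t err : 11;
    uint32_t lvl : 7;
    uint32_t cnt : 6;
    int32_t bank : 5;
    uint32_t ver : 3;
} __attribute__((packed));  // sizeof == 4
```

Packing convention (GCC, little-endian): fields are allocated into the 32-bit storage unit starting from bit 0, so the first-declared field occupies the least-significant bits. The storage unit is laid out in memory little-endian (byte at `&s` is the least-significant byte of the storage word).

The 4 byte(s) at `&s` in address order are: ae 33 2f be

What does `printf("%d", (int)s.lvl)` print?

[0]=0xae [1]=0x33 [2]=0x2f [3]=0xbe (little-endian) → word 0xbe2f33ae
err [0+:11] = (word>>0) & 0x7ff = 942
lvl [11+:7] = (word>>11) & 0x7f = 102  ←
cnt [18+:6] = (word>>18) & 0x3f = 11
bank [24+:5] = (word>>24) & 0x1f = 30
ver [29+:3] = (word>>29) & 0x7 = 5

102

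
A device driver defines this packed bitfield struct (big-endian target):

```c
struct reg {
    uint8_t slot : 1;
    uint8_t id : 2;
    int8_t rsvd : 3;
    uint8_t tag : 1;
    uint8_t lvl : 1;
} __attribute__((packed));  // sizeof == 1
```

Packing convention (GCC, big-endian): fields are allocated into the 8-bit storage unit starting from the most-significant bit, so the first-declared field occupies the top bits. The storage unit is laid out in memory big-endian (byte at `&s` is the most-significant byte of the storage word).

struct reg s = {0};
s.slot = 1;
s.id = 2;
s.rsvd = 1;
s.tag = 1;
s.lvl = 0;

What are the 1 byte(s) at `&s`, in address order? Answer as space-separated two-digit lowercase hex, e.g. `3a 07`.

[7+:1] slot=1 & 0x1 = 0x1; word=0x80
[5+:2] id=2 & 0x3 = 0x2; word=0xc0
[2+:3] rsvd=1 & 0x7 = 0x1; word=0xc4
[1+:1] tag=1 & 0x1 = 0x1; word=0xc6
[0+:1] lvl=0 & 0x1 = 0x0; word=0xc6
word = 0xc6 → big-endian bytes:
  [0]=0xc6

c6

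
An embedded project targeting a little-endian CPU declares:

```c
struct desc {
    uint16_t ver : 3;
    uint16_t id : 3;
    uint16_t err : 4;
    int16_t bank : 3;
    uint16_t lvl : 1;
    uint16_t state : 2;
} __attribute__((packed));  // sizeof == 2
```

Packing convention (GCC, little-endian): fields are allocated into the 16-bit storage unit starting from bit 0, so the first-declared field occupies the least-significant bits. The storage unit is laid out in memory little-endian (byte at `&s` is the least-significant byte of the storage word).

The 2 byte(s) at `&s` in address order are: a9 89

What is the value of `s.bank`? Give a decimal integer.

[0]=0xa9 [1]=0x89 (little-endian) → word 0x89a9
ver:3 @ bit 0 → (0x89a9>>0)&0x7 = 0x1
id:3 @ bit 3 → (0x89a9>>3)&0x7 = 0x5
err:4 @ bit 6 → (0x89a9>>6)&0xf = 0x6
bank:3 @ bit 10 → (0x89a9>>10)&0x7 = 0x2  ←
lvl:1 @ bit 13 → (0x89a9>>13)&0x1 = 0x0
state:2 @ bit 14 → (0x89a9>>14)&0x3 = 0x2
bank signed 3b, MSB=0: value = 2

2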